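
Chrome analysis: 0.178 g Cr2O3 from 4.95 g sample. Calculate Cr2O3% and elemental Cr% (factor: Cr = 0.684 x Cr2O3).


Cr2O3 = 3.60%
Cr = 2.46%


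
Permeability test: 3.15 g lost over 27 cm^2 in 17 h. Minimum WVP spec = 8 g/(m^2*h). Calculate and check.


WVP = 68.63 g/(m^2*h)
Meets specification: Yes

WVP = 3.15 / (27 x 17) x 10000 = 68.63 g/(m^2*h)
Minimum: 8 g/(m^2*h)
Meets spec: Yes


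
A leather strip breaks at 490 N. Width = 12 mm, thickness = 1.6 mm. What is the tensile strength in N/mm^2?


Cross-sectional area = 12 x 1.6 = 19.2 mm^2
Tensile strength = 490 / 19.2 = 25.52 N/mm^2


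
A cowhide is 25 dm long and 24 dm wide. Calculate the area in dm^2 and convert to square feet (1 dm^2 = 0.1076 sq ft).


Area = 25 x 24 = 600 dm^2
Conversion: 600 x 0.1076 = 64.56 sq ft


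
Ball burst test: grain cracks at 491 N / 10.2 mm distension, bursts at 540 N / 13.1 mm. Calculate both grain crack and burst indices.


Crack index = 491 / 10.2 = 48.1 N/mm
Burst index = 540 / 13.1 = 41.2 N/mm


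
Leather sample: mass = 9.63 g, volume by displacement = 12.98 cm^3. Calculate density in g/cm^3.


Density = mass / volume
Density = 9.63 / 12.98 = 0.742 g/cm^3


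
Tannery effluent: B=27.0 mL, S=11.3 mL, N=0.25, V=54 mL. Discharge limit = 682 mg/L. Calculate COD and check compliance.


COD = (27.0 - 11.3) x 0.25 x 8000 / 54 = 581.5 mg/L
Limit: 682 mg/L
Compliant: Yes


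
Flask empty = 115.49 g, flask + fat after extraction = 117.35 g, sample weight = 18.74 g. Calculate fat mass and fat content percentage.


Fat mass = 117.35 - 115.49 = 1.86 g
Fat% = 1.86 / 18.74 x 100 = 9.9%


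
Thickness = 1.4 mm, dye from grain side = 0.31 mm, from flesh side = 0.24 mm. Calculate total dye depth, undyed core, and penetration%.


Total dyed = 0.55 mm
Undyed core = 0.85 mm
Penetration = 39.3%

Total dyed = 0.31 + 0.24 = 0.55 mm
Undyed core = 1.4 - 0.55 = 0.85 mm
Penetration = 0.55 / 1.4 x 100 = 39.3%


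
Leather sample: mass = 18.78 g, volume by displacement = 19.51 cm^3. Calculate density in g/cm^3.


0.963 g/cm^3

Density = mass / volume
Density = 18.78 / 19.51 = 0.963 g/cm^3


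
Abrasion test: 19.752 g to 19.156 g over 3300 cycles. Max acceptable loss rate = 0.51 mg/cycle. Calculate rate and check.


Rate = 0.181 mg/cycle
Passes: Yes


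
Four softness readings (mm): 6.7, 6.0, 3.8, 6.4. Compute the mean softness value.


5.73 mm

Sum = 6.7 + 6.0 + 3.8 + 6.4
Mean = 22.9 / 4 = 5.73 mm


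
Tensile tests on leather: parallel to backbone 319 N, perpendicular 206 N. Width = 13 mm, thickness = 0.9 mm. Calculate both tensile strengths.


Parallel = 27.26 N/mm^2
Perpendicular = 17.61 N/mm^2

Area = 13 x 0.9 = 11.7 mm^2
TS (parallel) = 319 / 11.7 = 27.26 N/mm^2
TS (perpendicular) = 206 / 11.7 = 17.61 N/mm^2


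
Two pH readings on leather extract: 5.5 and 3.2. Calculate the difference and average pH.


Difference = 2.3
Average pH = 4.35


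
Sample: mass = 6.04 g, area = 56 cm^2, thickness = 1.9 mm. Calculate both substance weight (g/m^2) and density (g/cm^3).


Substance weight = 1078.6 g/m^2
Density = 0.568 g/cm^3

SW = 6.04 / 56 x 10000 = 1078.6 g/m^2
Volume = 56 x 1.9 / 10 = 10.64 cm^3
Density = 6.04 / 10.64 = 0.568 g/cm^3


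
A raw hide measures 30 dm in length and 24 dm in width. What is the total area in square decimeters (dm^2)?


720 dm^2

Area = length x width
Area = 30 x 24 = 720 dm^2


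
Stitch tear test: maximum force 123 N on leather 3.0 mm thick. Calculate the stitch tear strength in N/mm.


41.0 N/mm

Stitch tear strength = force / thickness
STS = 123 / 3.0 = 41.0 N/mm


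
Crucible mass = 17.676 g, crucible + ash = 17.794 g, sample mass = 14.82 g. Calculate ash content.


Ash mass = 17.794 - 17.676 = 0.118 g
Ash% = 0.118 / 14.82 x 100 = 0.80%


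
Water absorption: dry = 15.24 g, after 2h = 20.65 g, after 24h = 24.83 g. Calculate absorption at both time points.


2h absorption = 35.5%
24h absorption = 62.9%

WA (2h) = (20.65 - 15.24) / 15.24 x 100 = 35.5%
WA (24h) = (24.83 - 15.24) / 15.24 x 100 = 62.9%


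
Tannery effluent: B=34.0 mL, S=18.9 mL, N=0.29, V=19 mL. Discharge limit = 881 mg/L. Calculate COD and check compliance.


COD = (34.0 - 18.9) x 0.29 x 8000 / 19 = 1843.8 mg/L
Limit: 881 mg/L
Compliant: No


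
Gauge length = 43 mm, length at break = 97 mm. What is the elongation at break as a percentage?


Extension = 97 - 43 = 54 mm
Elongation = 54 / 43 x 100 = 125.6%


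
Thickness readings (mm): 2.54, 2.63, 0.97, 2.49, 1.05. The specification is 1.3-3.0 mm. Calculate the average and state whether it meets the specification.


Sum = 9.68
Average = 9.68 / 5 = 1.94 mm
Specification range: 1.3 to 3.0 mm
Within spec: Yes


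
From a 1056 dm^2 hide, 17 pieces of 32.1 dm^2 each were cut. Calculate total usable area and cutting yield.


Total usable = 17 x 32.1 = 545.7 dm^2
Yield = 545.7 / 1056 x 100 = 51.7%


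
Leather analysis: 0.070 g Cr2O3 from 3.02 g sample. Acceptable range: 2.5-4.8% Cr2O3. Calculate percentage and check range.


Cr2O3 = 2.32%
Within range: No


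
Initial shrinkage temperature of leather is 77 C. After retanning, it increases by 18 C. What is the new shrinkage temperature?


95 C


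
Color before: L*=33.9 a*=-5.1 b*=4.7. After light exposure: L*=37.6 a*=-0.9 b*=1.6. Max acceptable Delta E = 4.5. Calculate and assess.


Delta E = 6.40
Passes: No

dL = 3.7, da = 4.2, db = -3.1
dE = sqrt((3.7)^2 + (4.2)^2 + (-3.1)^2) = 6.40
Max = 4.5
Passes: No


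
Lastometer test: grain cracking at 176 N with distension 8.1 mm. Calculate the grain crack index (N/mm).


21.7 N/mm

Grain crack index = force / distension
Index = 176 / 8.1 = 21.7 N/mm


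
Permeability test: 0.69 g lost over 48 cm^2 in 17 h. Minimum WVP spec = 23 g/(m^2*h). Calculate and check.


WVP = 0.69 / (48 x 17) x 10000 = 8.46 g/(m^2*h)
Minimum: 23 g/(m^2*h)
Meets spec: No


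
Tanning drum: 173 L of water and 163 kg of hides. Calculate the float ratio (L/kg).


1.1

Float ratio = water / hide weight
Ratio = 173 / 163 = 1.1


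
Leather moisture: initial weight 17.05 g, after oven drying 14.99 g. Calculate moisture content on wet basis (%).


Moisture = 17.05 - 14.99 = 2.06 g
MC = 2.06 / 17.05 x 100 = 12.1%


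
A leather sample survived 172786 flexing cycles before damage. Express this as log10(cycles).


log10(172786) = 5.24


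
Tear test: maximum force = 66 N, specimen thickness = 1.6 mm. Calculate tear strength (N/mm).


Tear strength = force / thickness
Tear = 66 / 1.6 = 41.3 N/mm


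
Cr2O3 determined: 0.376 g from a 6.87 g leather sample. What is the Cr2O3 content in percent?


5.47%


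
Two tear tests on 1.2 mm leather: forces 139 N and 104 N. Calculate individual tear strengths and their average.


Tear 1 = 139 / 1.2 = 115.8 N/mm
Tear 2 = 104 / 1.2 = 86.7 N/mm
Average = (115.8 + 86.7) / 2 = 101.3 N/mm


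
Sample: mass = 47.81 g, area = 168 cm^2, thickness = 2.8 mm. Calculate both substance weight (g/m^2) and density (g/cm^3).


Substance weight = 2845.8 g/m^2
Density = 1.016 g/cm^3

SW = 47.81 / 168 x 10000 = 2845.8 g/m^2
Volume = 168 x 2.8 / 10 = 47.04 cm^3
Density = 47.81 / 47.04 = 1.016 g/cm^3


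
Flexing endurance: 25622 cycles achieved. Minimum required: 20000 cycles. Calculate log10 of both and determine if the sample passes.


log10(25622) = 4.41
log10(20000) = 4.30
Passes: Yes


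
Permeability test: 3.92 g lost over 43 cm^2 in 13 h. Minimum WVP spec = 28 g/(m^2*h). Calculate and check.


WVP = 3.92 / (43 x 13) x 10000 = 70.13 g/(m^2*h)
Minimum: 28 g/(m^2*h)
Meets spec: Yes


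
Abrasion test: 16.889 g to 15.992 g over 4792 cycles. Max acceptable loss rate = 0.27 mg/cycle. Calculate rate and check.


Loss = 16.889 - 15.992 = 0.897 g
Rate = 0.897 g / 4792 cycles x 1000 = 0.187 mg/cycle
Max = 0.27 mg/cycle
Passes: Yes


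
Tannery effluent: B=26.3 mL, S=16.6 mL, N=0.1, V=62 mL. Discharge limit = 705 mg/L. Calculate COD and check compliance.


COD = 125.2 mg/L
Compliant: Yes


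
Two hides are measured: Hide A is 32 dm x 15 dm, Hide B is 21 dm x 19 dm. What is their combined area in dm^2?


Hide A area = 32 x 15 = 480 dm^2
Hide B area = 21 x 19 = 399 dm^2
Total = 480 + 399 = 879 dm^2


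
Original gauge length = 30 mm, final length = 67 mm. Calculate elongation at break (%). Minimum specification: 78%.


Elongation = 123.3%
Meets spec: Yes


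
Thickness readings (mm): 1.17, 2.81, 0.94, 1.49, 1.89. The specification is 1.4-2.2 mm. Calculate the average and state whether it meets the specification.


Average = 1.66 mm
Within specification: Yes

Sum = 8.30
Average = 8.30 / 5 = 1.66 mm
Specification range: 1.4 to 2.2 mm
Within spec: Yes


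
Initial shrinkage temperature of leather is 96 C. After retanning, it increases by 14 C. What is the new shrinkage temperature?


110 C


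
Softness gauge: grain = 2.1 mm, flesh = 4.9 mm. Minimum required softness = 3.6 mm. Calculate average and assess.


Average softness = 3.50 mm
Meets requirement: No

Average = (2.1 + 4.9) / 2 = 3.50 mm
Minimum = 3.6 mm
Meets requirement: No


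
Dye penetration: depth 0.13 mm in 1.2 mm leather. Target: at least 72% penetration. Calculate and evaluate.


Penetration = 10.8%
Meets target: No


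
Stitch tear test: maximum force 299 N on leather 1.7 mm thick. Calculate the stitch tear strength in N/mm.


175.9 N/mm

Stitch tear strength = force / thickness
STS = 299 / 1.7 = 175.9 N/mm


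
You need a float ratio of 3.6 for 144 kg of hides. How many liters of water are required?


518.4 L

Water = hide weight x target ratio
Water = 144 x 3.6 = 518.4 L


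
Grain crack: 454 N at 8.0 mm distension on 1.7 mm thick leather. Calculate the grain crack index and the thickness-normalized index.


Crack index = 56.8 N/mm
Normalized index = 33.4 N/mm per mm


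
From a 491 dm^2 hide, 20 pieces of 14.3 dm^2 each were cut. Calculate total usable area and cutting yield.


Total usable = 20 x 14.3 = 286.0 dm^2
Yield = 286.0 / 491 x 100 = 58.2%


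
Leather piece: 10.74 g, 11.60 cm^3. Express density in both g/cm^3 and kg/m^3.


Density = 10.74 / 11.60 = 0.926 g/cm^3
Convert: 0.926 x 1000 = 926 kg/m^3


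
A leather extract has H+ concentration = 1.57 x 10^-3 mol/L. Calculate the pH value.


pH = -log10[H+]
pH = -log10(1.57 x 10^-3) = 2.80


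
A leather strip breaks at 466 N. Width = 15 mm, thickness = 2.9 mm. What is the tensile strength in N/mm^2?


10.71 N/mm^2

Cross-sectional area = 15 x 2.9 = 43.5 mm^2
Tensile strength = 466 / 43.5 = 10.71 N/mm^2


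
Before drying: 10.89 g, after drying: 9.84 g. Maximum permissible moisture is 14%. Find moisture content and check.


MC = (10.89 - 9.84) / 10.89 x 100 = 9.6%
Maximum: 14%
Acceptable: Yes


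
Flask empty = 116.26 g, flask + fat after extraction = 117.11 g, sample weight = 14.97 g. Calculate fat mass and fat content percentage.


Fat mass = 0.85 g
Fat content = 5.7%

Fat mass = 117.11 - 116.26 = 0.85 g
Fat% = 0.85 / 14.97 x 100 = 5.7%


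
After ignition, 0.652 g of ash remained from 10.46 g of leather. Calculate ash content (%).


Ash% = 0.652 / 10.46 x 100
Ash% = 6.23%


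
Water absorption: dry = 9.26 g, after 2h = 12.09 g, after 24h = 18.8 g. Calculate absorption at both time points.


2h absorption = 30.6%
24h absorption = 103.0%


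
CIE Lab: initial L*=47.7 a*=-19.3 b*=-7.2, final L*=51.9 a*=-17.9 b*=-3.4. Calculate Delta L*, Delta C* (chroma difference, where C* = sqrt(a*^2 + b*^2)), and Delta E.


Delta L* = 51.9 - 47.7 = 4.2
C1* = sqrt((-19.3)^2 + (-7.2)^2) = 20.599
C2* = sqrt((-17.9)^2 + (-3.4)^2) = 18.220
Delta C* = 18.220 - 20.599 = -2.38
Delta E = sqrt((4.2)^2 + (1.4)^2 + (3.8)^2) = 5.83


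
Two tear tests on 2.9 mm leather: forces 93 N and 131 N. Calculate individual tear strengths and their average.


Tear 1 = 93 / 2.9 = 32.1 N/mm
Tear 2 = 131 / 2.9 = 45.2 N/mm
Average = (32.1 + 45.2) / 2 = 38.7 N/mm


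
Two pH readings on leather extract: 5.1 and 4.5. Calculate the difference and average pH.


Difference = |5.1 - 4.5| = 0.6
Average = (5.1 + 4.5) / 2 = 4.80


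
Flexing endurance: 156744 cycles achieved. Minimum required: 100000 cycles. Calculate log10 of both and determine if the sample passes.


log10(156744) = 5.20
log10(100000) = 5.00
Passes: Yes


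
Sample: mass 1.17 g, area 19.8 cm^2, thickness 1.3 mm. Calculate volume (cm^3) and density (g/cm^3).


Volume = 2.574 cm^3
Density = 0.455 g/cm^3


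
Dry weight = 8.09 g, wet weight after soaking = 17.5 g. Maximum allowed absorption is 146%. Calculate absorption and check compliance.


WA = (17.5 - 8.09) / 8.09 x 100 = 116.3%
Maximum allowed: 146%
Compliant: Yes


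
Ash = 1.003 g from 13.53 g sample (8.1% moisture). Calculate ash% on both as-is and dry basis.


As-is ash% = 1.003 / 13.53 x 100 = 7.41%
Dry mass = 13.53 x (100 - 8.1) / 100 = 12.43407 g
Dry-basis ash% = 1.003 / 12.43407 x 100 = 8.07%


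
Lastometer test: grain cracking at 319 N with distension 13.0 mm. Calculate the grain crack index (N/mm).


24.5 N/mm

Grain crack index = force / distension
Index = 319 / 13.0 = 24.5 N/mm


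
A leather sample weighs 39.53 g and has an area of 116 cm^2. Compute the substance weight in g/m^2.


Substance weight = mass / area x 10000
SW = 39.53 / 116 x 10000
SW = 3407.8 g/m^2


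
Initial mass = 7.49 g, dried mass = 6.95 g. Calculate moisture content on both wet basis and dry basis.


Wet basis = 7.2%
Dry basis = 7.8%


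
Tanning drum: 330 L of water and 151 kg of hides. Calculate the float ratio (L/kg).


2.2

Float ratio = water / hide weight
Ratio = 330 / 151 = 2.2


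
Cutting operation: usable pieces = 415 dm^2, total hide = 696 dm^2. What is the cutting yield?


Yield = usable / total x 100
Yield = 415 / 696 x 100 = 59.6%


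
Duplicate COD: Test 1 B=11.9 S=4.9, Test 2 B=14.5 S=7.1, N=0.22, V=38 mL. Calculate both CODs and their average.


COD1 = 324.2 mg/L
COD2 = 342.7 mg/L
Average = 333.5 mg/L

COD1 = (11.9 - 4.9) x 0.22 x 8000 / 38 = 324.2 mg/L
COD2 = (14.5 - 7.1) x 0.22 x 8000 / 38 = 342.7 mg/L
Average = (324.2 + 342.7) / 2 = 333.5 mg/L


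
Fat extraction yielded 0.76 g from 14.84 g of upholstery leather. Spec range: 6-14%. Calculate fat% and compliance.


Fat content = 5.1%
Compliant: No

Fat% = 0.76 / 14.84 x 100 = 5.1%
Spec range: 6-14%
Compliant: No


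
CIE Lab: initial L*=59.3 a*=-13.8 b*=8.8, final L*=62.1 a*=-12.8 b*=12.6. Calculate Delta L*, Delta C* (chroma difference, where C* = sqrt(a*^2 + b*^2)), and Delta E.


Delta L* = 62.1 - 59.3 = 2.8
C1* = sqrt((-13.8)^2 + (8.8)^2) = 16.367
C2* = sqrt((-12.8)^2 + (12.6)^2) = 17.961
Delta C* = 17.961 - 16.367 = 1.59
Delta E = sqrt((2.8)^2 + (1.0)^2 + (3.8)^2) = 4.82


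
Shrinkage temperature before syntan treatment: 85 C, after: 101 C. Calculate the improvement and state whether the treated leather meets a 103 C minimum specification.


Improvement = 101 - 85 = 16 C
Spec check: 101 C >= 103 C? No


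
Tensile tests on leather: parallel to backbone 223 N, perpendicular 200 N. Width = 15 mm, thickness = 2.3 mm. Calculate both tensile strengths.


Area = 15 x 2.3 = 34.5 mm^2
TS (parallel) = 223 / 34.5 = 6.46 N/mm^2
TS (perpendicular) = 200 / 34.5 = 5.80 N/mm^2


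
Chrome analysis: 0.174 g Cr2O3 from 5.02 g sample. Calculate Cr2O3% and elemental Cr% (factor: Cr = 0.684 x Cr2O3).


Cr2O3% = 0.174 / 5.02 x 100 = 3.47%
Cr% = 3.47 x 0.684 = 2.37%


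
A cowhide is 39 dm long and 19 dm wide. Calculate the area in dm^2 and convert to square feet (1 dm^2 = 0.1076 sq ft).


741 dm^2
79.73 sq ft


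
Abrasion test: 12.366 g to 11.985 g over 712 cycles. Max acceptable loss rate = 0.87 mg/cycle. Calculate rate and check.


Rate = 0.535 mg/cycle
Passes: Yes


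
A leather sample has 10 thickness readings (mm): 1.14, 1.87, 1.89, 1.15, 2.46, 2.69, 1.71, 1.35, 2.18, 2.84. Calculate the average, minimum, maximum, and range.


Average = 1.93 mm
Min = 1.14 mm
Max = 2.84 mm
Range = 1.70 mm


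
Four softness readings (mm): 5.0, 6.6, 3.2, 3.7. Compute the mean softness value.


Sum = 5.0 + 6.6 + 3.2 + 3.7
Mean = 18.5 / 4 = 4.63 mm


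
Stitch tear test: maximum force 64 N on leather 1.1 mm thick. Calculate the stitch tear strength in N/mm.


58.2 N/mm


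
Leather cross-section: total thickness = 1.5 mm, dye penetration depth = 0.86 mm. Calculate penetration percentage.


Penetration% = 0.86 / 1.5 x 100
Penetration = 57.3%


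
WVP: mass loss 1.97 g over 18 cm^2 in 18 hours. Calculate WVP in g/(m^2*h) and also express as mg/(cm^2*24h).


WVP = 60.80 g/(m^2*h)
Daily rate = 145.93 mg/(cm^2*24h)


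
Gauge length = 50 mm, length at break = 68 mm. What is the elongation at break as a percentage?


36.0%

Extension = 68 - 50 = 18 mm
Elongation = 18 / 50 x 100 = 36.0%


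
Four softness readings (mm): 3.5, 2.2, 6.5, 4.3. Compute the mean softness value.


Sum = 3.5 + 2.2 + 6.5 + 4.3
Mean = 16.5 / 4 = 4.13 mm


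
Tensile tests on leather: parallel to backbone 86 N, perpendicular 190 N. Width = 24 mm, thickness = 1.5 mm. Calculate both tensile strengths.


Area = 24 x 1.5 = 36.0 mm^2
TS (parallel) = 86 / 36.0 = 2.39 N/mm^2
TS (perpendicular) = 190 / 36.0 = 5.28 N/mm^2


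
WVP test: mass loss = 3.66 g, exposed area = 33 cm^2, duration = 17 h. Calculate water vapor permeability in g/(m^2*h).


WVP = mass_loss / (area x time) x 10000
WVP = 3.66 / (33 x 17) x 10000
WVP = 3.66 / 561 x 10000 = 65.24 g/(m^2*h)


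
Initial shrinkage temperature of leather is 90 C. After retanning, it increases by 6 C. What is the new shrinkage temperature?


New Ts = 90 + 6 = 96 C


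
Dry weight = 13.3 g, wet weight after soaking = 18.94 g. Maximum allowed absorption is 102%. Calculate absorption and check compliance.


WA = (18.94 - 13.3) / 13.3 x 100 = 42.4%
Maximum allowed: 102%
Compliant: Yes


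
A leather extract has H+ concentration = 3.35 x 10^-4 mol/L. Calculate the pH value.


pH = 3.47

pH = -log10[H+]
pH = -log10(3.35 x 10^-4) = 3.47


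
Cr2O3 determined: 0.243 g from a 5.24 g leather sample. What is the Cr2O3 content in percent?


4.64%

Cr2O3% = 0.243 / 5.24 x 100
Cr2O3% = 4.64%


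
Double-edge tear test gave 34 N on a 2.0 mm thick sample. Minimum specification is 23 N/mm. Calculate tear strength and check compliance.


Tear strength = 17.0 N/mm
Compliant: No

Tear strength = 34 / 2.0 = 17.0 N/mm
Required minimum = 23 N/mm
Compliant: No


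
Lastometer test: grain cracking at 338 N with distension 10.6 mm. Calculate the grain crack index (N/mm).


Grain crack index = force / distension
Index = 338 / 10.6 = 31.9 N/mm


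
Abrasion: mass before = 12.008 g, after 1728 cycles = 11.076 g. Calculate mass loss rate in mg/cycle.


Mass loss = 12.008 - 11.076 = 0.932 g
Rate = 0.932 / 1728 x 1000 = 0.539 mg/cycle


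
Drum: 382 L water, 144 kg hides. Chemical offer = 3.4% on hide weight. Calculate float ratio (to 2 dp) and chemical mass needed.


Float ratio = 2.65
Chemical needed = 4.896 kg

Float ratio = 382 / 144 = 2.65
Chemical = 144 x 3.4 / 100 = 4.896 kg


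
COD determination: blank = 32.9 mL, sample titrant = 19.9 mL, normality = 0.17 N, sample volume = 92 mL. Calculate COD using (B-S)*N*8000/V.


192.2 mg/L

COD = (32.9 - 19.9) x 0.17 x 8000 / 92
COD = 13.0 x 0.17 x 8000 / 92
COD = 192.2 mg/L


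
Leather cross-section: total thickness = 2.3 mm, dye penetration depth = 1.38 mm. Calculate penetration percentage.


Penetration% = 1.38 / 2.3 x 100
Penetration = 60.0%


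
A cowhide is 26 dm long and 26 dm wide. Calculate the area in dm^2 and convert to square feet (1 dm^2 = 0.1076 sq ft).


Area = 26 x 26 = 676 dm^2
Conversion: 676 x 0.1076 = 72.74 sq ft


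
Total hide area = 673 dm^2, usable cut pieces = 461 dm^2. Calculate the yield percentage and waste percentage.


Yield = 461 / 673 x 100 = 68.5%
Waste = 673 - 461 = 212 dm^2
Waste% = 100 - 68.5 = 31.5%


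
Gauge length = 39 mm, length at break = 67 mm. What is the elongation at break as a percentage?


Extension = 67 - 39 = 28 mm
Elongation = 28 / 39 x 100 = 71.8%


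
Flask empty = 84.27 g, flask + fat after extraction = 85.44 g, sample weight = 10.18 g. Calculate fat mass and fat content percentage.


Fat mass = 1.17 g
Fat content = 11.5%

Fat mass = 85.44 - 84.27 = 1.17 g
Fat% = 1.17 / 10.18 x 100 = 11.5%


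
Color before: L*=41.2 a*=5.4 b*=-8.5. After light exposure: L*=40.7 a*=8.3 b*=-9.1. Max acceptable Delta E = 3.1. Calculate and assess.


dL = -0.5, da = 2.9, db = -0.6
dE = sqrt((-0.5)^2 + (2.9)^2 + (-0.6)^2) = 3.00
Max = 3.1
Passes: Yes


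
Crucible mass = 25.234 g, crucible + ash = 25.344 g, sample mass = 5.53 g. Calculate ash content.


Ash mass = 0.110 g
Ash content = 1.99%


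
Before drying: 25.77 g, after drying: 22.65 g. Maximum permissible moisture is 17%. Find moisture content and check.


Moisture content = 12.1%
Acceptable: Yes


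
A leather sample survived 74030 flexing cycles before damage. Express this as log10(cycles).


log10(74030) = 4.87


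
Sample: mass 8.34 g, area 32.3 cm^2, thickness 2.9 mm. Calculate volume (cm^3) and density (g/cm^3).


Volume = 9.367 cm^3
Density = 0.890 g/cm^3

Thickness in cm = 2.9 / 10 = 0.29 cm
Volume = 32.3 x 0.29 = 9.367 cm^3
Density = 8.34 / 9.367 = 0.890 g/cm^3


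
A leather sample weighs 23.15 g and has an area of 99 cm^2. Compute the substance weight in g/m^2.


2338.4 g/m^2


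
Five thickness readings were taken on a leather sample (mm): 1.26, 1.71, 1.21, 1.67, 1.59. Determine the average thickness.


1.49 mm

Sum = 1.26 + 1.71 + 1.21 + 1.67 + 1.59 = 7.44
Average = 7.44 / 5 = 1.49 mm


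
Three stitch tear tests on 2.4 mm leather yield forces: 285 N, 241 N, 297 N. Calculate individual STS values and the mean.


STS1 = 118.8 N/mm
STS2 = 100.4 N/mm
STS3 = 123.8 N/mm
Mean = 114.3 N/mm


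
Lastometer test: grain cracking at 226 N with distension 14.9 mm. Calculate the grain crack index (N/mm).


15.2 N/mm

Grain crack index = force / distension
Index = 226 / 14.9 = 15.2 N/mm


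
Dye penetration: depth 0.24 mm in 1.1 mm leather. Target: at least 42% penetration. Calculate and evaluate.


Penetration = 0.24 / 1.1 x 100 = 21.8%
Target: 42%
Meets target: No


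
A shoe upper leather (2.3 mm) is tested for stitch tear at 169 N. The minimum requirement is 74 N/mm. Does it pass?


STS = 73.5 N/mm
Passes: No


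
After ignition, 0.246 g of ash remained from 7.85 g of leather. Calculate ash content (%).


Ash% = 0.246 / 7.85 x 100
Ash% = 3.13%


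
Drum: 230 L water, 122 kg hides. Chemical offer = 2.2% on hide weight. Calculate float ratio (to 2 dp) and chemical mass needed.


Float ratio = 230 / 122 = 1.89
Chemical = 122 x 2.2 / 100 = 2.684 kg


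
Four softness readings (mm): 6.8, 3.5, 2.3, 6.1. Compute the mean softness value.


4.68 mm


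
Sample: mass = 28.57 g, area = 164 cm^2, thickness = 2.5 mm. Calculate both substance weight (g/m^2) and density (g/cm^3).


SW = 28.57 / 164 x 10000 = 1742.1 g/m^2
Volume = 164 x 2.5 / 10 = 41.00 cm^3
Density = 28.57 / 41.00 = 0.697 g/cm^3


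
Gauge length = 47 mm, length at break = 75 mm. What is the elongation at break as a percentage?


59.6%

Extension = 75 - 47 = 28 mm
Elongation = 28 / 47 x 100 = 59.6%


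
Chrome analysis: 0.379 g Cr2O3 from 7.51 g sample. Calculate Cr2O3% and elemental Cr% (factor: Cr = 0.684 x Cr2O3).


Cr2O3% = 0.379 / 7.51 x 100 = 5.05%
Cr% = 5.05 x 0.684 = 3.45%


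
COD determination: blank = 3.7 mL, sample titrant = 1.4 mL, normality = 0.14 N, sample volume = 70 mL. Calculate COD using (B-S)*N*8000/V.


COD = (3.7 - 1.4) x 0.14 x 8000 / 70
COD = 2.3 x 0.14 x 8000 / 70
COD = 36.8 mg/L


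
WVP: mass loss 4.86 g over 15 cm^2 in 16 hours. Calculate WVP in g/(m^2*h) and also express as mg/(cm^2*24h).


WVP = 4.86 / (15 x 16) x 10000 = 202.50 g/(m^2*h)
Mass loss in mg = 4.86 x 1000 = 4860 mg
Per cm^2 per 24h in mg: 4860 x 24 / (15 x 16) = 116640 / 240 = 486.00 mg/(cm^2*24h)


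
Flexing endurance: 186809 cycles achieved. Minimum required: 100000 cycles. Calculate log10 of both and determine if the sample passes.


log10(186809) = 5.27
log10(100000) = 5.00
Passes: Yes


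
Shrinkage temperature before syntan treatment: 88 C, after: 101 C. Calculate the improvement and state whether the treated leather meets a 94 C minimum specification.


Improvement = 13 C
Meets 94 C spec: Yes


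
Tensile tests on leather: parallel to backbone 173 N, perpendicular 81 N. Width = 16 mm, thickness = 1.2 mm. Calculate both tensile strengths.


Parallel = 9.01 N/mm^2
Perpendicular = 4.22 N/mm^2


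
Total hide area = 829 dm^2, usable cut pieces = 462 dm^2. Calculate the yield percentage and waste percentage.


Yield = 55.7%
Waste = 44.3%

Yield = 462 / 829 x 100 = 55.7%
Waste = 829 - 462 = 367 dm^2
Waste% = 100 - 55.7 = 44.3%


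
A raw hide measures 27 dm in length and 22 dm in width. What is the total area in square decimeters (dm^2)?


Area = length x width
Area = 27 x 22 = 594 dm^2


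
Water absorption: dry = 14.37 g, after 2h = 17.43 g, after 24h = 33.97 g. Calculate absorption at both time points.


2h absorption = 21.3%
24h absorption = 136.4%


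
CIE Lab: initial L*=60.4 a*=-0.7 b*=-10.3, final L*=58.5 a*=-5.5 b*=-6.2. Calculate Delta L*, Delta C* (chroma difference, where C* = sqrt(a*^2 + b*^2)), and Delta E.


Delta L* = -1.9
Delta C* = -2.04
Delta E = 6.59

Delta L* = 58.5 - 60.4 = -1.9
C1* = sqrt((-0.7)^2 + (-10.3)^2) = 10.324
C2* = sqrt((-5.5)^2 + (-6.2)^2) = 8.288
Delta C* = 8.288 - 10.324 = -2.04
Delta E = sqrt((-1.9)^2 + (-4.8)^2 + (4.1)^2) = 6.59


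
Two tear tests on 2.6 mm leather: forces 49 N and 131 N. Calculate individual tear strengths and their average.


Tear 1 = 49 / 2.6 = 18.8 N/mm
Tear 2 = 131 / 2.6 = 50.4 N/mm
Average = (18.8 + 50.4) / 2 = 34.6 N/mm


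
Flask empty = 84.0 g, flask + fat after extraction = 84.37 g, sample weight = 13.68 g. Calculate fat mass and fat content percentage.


Fat mass = 84.37 - 84.0 = 0.37 g
Fat% = 0.37 / 13.68 x 100 = 2.7%


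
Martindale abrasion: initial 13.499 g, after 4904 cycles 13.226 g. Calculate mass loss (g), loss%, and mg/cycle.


Loss = 13.499 - 13.226 = 0.273 g
Loss% = 0.273 / 13.499 x 100 = 2.02%
Rate = 0.273 / 4904 x 1000 = 0.056 mg/cycle


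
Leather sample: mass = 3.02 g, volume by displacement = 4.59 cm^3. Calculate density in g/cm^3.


Density = mass / volume
Density = 3.02 / 4.59 = 0.658 g/cm^3


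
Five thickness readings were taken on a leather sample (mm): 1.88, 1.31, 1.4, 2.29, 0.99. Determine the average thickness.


Sum = 1.88 + 1.31 + 1.4 + 2.29 + 0.99 = 7.87
Average = 7.87 / 5 = 1.57 mm


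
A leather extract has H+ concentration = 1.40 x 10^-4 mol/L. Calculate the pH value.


pH = -log10[H+]
pH = -log10(1.40 x 10^-4) = 3.85


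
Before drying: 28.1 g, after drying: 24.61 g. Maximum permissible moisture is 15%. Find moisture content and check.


MC = (28.1 - 24.61) / 28.1 x 100 = 12.4%
Maximum: 15%
Acceptable: Yes


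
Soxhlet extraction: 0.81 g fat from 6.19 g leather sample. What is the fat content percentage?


Fat content = 0.81 / 6.19 x 100
Fat = 13.1%


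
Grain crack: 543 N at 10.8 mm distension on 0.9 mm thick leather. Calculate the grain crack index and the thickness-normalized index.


Crack index = 543 / 10.8 = 50.3 N/mm
Normalized = 50.3 / 0.9 = 55.9 N/mm per mm


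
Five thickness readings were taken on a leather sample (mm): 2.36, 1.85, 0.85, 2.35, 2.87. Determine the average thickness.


Sum = 2.36 + 1.85 + 0.85 + 2.35 + 2.87 = 10.28
Average = 10.28 / 5 = 2.06 mm


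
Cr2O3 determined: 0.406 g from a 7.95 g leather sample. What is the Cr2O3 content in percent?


Cr2O3% = 0.406 / 7.95 x 100
Cr2O3% = 5.11%


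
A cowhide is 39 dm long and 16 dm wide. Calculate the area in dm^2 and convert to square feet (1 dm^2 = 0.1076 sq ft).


624 dm^2
67.14 sq ft

Area = 39 x 16 = 624 dm^2
Conversion: 624 x 0.1076 = 67.14 sq ft


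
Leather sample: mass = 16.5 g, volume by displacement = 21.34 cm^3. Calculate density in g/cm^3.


Density = mass / volume
Density = 16.5 / 21.34 = 0.773 g/cm^3


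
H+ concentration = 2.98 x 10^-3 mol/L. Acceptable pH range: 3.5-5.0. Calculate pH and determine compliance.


pH = 2.53
Compliant: No

pH = -log10(2.98 x 10^-3) = 2.53
Range: 3.5 to 5.0
Compliant: No


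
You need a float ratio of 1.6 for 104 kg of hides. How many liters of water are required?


166.4 L


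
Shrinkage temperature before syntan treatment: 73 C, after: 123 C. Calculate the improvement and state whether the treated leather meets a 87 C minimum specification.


Improvement = 50 C
Meets 87 C spec: Yes

Improvement = 123 - 73 = 50 C
Spec check: 123 C >= 87 C? Yes


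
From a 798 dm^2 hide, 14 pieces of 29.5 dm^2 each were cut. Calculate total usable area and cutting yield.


Total usable = 14 x 29.5 = 413.0 dm^2
Yield = 413.0 / 798 x 100 = 51.8%


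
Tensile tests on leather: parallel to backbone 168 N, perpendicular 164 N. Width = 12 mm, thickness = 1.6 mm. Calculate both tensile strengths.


Area = 12 x 1.6 = 19.2 mm^2
TS (parallel) = 168 / 19.2 = 8.75 N/mm^2
TS (perpendicular) = 164 / 19.2 = 8.54 N/mm^2


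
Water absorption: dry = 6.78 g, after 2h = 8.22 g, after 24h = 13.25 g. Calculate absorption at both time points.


WA (2h) = (8.22 - 6.78) / 6.78 x 100 = 21.2%
WA (24h) = (13.25 - 6.78) / 6.78 x 100 = 95.4%


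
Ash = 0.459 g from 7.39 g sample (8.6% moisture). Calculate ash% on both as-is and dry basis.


As-is ash = 6.21%
Dry-basis ash = 6.80%


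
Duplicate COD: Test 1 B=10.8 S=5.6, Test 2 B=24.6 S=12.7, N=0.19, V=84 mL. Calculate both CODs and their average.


COD1 = 94.1 mg/L
COD2 = 215.3 mg/L
Average = 154.7 mg/L


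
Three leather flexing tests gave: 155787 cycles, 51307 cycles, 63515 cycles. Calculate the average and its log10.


Average = (155787 + 51307 + 63515) / 3 = 90203 cycles
log10(90203) = 4.96


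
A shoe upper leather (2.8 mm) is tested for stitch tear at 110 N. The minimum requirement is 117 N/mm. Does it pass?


STS = 110 / 2.8 = 39.3 N/mm
Minimum required: 117 N/mm
Passes: No


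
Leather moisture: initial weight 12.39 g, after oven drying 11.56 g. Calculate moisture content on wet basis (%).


6.7%

Moisture = 12.39 - 11.56 = 0.83 g
MC = 0.83 / 12.39 x 100 = 6.7%


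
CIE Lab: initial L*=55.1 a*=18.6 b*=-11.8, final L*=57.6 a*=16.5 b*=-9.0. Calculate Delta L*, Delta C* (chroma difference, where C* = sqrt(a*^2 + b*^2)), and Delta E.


Delta L* = 2.5
Delta C* = -3.23
Delta E = 4.30

Delta L* = 57.6 - 55.1 = 2.5
C1* = sqrt((18.6)^2 + (-11.8)^2) = 22.027
C2* = sqrt((16.5)^2 + (-9.0)^2) = 18.795
Delta C* = 18.795 - 22.027 = -3.23
Delta E = sqrt((2.5)^2 + (-2.1)^2 + (2.8)^2) = 4.30


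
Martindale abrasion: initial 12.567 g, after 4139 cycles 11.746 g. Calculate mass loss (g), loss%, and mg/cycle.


Mass loss = 0.821 g
Loss = 6.53%
Rate = 0.198 mg/cycle

Loss = 12.567 - 11.746 = 0.821 g
Loss% = 0.821 / 12.567 x 100 = 6.53%
Rate = 0.821 / 4139 x 1000 = 0.198 mg/cycle


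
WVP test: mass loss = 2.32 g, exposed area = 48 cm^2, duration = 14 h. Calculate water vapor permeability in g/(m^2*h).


WVP = mass_loss / (area x time) x 10000
WVP = 2.32 / (48 x 14) x 10000
WVP = 2.32 / 672 x 10000 = 34.52 g/(m^2*h)


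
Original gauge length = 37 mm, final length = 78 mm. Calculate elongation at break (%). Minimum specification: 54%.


Extension = 78 - 37 = 41 mm
Elongation = 41 / 37 x 100 = 110.8%
Minimum required: 54%
Meets specification: Yes


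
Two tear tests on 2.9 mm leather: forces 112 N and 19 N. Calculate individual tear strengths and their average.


Tear 1 = 38.6 N/mm
Tear 2 = 6.6 N/mm
Average = 22.6 N/mm


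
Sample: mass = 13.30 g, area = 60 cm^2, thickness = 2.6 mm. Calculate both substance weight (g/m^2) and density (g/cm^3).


SW = 13.30 / 60 x 10000 = 2216.7 g/m^2
Volume = 60 x 2.6 / 10 = 15.60 cm^3
Density = 13.30 / 15.60 = 0.853 g/cm^3


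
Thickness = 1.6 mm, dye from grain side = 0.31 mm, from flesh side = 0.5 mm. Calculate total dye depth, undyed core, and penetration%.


Total dyed = 0.81 mm
Undyed core = 0.79 mm
Penetration = 50.6%

Total dyed = 0.31 + 0.5 = 0.81 mm
Undyed core = 1.6 - 0.81 = 0.79 mm
Penetration = 0.81 / 1.6 x 100 = 50.6%


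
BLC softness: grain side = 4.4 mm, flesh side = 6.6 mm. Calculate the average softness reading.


5.50 mm


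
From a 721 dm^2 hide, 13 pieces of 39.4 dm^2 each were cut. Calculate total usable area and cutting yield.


Total usable = 13 x 39.4 = 512.2 dm^2
Yield = 512.2 / 721 x 100 = 71.0%


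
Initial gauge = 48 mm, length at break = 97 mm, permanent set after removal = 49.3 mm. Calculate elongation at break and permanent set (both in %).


Elongation at break = (97 - 48) / 48 x 100 = 102.1%
Permanent set = (49.3 - 48) / 48 x 100 = 2.7%


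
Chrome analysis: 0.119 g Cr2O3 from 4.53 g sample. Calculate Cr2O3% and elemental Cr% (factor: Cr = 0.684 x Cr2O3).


Cr2O3 = 2.63%
Cr = 1.80%


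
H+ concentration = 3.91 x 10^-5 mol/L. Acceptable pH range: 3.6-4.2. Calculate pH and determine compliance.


pH = 4.41
Compliant: No

pH = -log10(3.91 x 10^-5) = 4.41
Range: 3.6 to 4.2
Compliant: No


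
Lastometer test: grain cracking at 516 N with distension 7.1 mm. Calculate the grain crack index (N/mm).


Grain crack index = force / distension
Index = 516 / 7.1 = 72.7 N/mm


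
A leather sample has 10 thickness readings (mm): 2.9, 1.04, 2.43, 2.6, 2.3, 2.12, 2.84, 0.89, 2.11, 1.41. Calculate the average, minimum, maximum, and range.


Sum = 20.64
Average = 20.64 / 10 = 2.06 mm
Minimum = 0.89 mm
Maximum = 2.9 mm
Range = 2.9 - 0.89 = 2.01 mm


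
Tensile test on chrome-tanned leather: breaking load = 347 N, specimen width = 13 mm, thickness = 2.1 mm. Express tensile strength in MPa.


12.71 MPa

Cross-section = 13 x 2.1 = 27.3 mm^2
TS = 347 / 27.3 = 12.71 MPa
(1 N/mm^2 = 1 MPa)


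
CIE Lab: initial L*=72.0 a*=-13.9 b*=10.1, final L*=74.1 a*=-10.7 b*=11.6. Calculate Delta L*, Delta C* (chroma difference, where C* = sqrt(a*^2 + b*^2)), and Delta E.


Delta L* = 74.1 - 72.0 = 2.1
C1* = sqrt((-13.9)^2 + (10.1)^2) = 17.182
C2* = sqrt((-10.7)^2 + (11.6)^2) = 15.781
Delta C* = 15.781 - 17.182 = -1.40
Delta E = sqrt((2.1)^2 + (3.2)^2 + (1.5)^2) = 4.11


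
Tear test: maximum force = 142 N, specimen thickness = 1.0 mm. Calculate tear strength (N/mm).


142.0 N/mm

Tear strength = force / thickness
Tear = 142 / 1.0 = 142.0 N/mm


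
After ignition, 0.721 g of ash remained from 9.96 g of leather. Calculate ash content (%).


Ash% = 0.721 / 9.96 x 100
Ash% = 7.24%


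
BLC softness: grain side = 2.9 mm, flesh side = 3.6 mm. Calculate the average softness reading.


Average = (2.9 + 3.6) / 2
Average = 3.25 mm


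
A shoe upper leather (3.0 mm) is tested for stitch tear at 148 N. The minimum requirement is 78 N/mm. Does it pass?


STS = 49.3 N/mm
Passes: No

STS = 148 / 3.0 = 49.3 N/mm
Minimum required: 78 N/mm
Passes: No


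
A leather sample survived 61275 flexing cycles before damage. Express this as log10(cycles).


log10(61275) = 4.79


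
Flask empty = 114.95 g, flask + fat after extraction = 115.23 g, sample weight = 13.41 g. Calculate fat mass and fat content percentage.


Fat mass = 0.28 g
Fat content = 2.1%


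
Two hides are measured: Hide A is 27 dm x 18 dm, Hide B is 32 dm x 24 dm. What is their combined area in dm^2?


1254 dm^2


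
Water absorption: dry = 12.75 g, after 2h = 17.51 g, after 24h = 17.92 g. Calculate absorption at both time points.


WA (2h) = (17.51 - 12.75) / 12.75 x 100 = 37.3%
WA (24h) = (17.92 - 12.75) / 12.75 x 100 = 40.5%


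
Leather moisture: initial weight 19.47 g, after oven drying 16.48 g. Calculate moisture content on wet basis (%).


15.4%


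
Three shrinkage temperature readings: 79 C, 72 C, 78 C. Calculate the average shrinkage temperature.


76.3 C


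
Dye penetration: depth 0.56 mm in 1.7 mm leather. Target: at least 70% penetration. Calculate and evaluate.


Penetration = 0.56 / 1.7 x 100 = 32.9%
Target: 70%
Meets target: No


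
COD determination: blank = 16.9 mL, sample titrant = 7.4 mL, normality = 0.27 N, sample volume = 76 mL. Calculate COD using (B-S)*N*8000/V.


COD = (16.9 - 7.4) x 0.27 x 8000 / 76
COD = 9.5 x 0.27 x 8000 / 76
COD = 270.0 mg/L


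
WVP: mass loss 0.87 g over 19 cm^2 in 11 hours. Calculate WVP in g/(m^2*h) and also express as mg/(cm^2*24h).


WVP = 0.87 / (19 x 11) x 10000 = 41.63 g/(m^2*h)
Mass loss in mg = 0.87 x 1000 = 870 mg
Per cm^2 per 24h in mg: 870 x 24 / (19 x 11) = 20880 / 209 = 99.90 mg/(cm^2*24h)


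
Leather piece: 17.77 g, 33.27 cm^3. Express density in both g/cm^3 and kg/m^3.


0.534 g/cm^3
534 kg/m^3

Density = 17.77 / 33.27 = 0.534 g/cm^3
Convert: 0.534 x 1000 = 534 kg/m^3


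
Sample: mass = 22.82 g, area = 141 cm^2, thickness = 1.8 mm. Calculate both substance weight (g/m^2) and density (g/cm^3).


Substance weight = 1618.4 g/m^2
Density = 0.899 g/cm^3


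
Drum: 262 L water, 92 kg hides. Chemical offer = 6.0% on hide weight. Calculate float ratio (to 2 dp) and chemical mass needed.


Float ratio = 2.85
Chemical needed = 5.52 kg


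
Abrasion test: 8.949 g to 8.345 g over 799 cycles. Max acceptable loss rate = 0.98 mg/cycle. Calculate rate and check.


Rate = 0.756 mg/cycle
Passes: Yes


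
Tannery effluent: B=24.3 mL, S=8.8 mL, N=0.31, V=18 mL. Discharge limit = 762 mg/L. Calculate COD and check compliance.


COD = (24.3 - 8.8) x 0.31 x 8000 / 18 = 2135.6 mg/L
Limit: 762 mg/L
Compliant: No


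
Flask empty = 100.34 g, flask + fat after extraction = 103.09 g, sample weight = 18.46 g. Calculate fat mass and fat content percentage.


Fat mass = 2.75 g
Fat content = 14.9%

Fat mass = 103.09 - 100.34 = 2.75 g
Fat% = 2.75 / 18.46 x 100 = 14.9%


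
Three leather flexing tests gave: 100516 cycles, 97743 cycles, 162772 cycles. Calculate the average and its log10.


Average = (100516 + 97743 + 162772) / 3 = 120344 cycles
log10(120344) = 5.08


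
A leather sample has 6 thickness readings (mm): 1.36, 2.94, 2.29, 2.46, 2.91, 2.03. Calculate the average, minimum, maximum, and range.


Sum = 13.99
Average = 13.99 / 6 = 2.33 mm
Minimum = 1.36 mm
Maximum = 2.94 mm
Range = 2.94 - 1.36 = 1.58 mm


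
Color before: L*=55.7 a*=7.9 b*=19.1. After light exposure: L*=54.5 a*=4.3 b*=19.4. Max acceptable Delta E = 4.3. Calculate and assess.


Delta E = 3.81
Passes: Yes


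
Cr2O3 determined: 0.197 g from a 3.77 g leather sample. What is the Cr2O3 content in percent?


5.23%


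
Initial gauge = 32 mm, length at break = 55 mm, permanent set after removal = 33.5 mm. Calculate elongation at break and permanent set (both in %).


Elongation at break = (55 - 32) / 32 x 100 = 71.9%
Permanent set = (33.5 - 32) / 32 x 100 = 4.7%


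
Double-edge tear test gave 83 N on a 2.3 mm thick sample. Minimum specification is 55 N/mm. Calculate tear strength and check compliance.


Tear strength = 83 / 2.3 = 36.1 N/mm
Required minimum = 55 N/mm
Compliant: No


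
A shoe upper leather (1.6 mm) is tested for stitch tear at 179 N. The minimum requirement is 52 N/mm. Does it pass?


STS = 111.9 N/mm
Passes: Yes


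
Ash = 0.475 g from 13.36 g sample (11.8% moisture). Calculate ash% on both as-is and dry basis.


As-is ash = 3.56%
Dry-basis ash = 4.03%

As-is ash% = 0.475 / 13.36 x 100 = 3.56%
Dry mass = 13.36 x (100 - 11.8) / 100 = 11.78352 g
Dry-basis ash% = 0.475 / 11.78352 x 100 = 4.03%
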